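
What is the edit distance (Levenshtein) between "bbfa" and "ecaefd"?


Computing edit distance: "bbfa" -> "ecaefd"
DP table:
           e    c    a    e    f    d
      0    1    2    3    4    5    6
  b   1    1    2    3    4    5    6
  b   2    2    2    3    4    5    6
  f   3    3    3    3    4    4    5
  a   4    4    4    3    4    5    5
Edit distance = dp[4][6] = 5

5


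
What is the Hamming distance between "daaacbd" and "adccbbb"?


Comparing "daaacbd" and "adccbbb" position by position:
  Position 0: 'd' vs 'a' => differ
  Position 1: 'a' vs 'd' => differ
  Position 2: 'a' vs 'c' => differ
  Position 3: 'a' vs 'c' => differ
  Position 4: 'c' vs 'b' => differ
  Position 5: 'b' vs 'b' => same
  Position 6: 'd' vs 'b' => differ
Total differences (Hamming distance): 6

6


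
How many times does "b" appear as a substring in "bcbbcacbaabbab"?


Searching for "b" in "bcbbcacbaabbab"
Scanning each position:
  Position 0: "b" => MATCH
  Position 1: "c" => no
  Position 2: "b" => MATCH
  Position 3: "b" => MATCH
  Position 4: "c" => no
  Position 5: "a" => no
  Position 6: "c" => no
  Position 7: "b" => MATCH
  Position 8: "a" => no
  Position 9: "a" => no
  Position 10: "b" => MATCH
  Position 11: "b" => MATCH
  Position 12: "a" => no
  Position 13: "b" => MATCH
Total occurrences: 7

7


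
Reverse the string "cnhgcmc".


Input: cnhgcmc
Reading characters right to left:
  Position 6: 'c'
  Position 5: 'm'
  Position 4: 'c'
  Position 3: 'g'
  Position 2: 'h'
  Position 1: 'n'
  Position 0: 'c'
Reversed: cmcghnc

cmcghnc


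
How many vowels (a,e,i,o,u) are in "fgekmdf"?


Input: fgekmdf
Checking each character:
  'f' at position 0: consonant
  'g' at position 1: consonant
  'e' at position 2: vowel (running total: 1)
  'k' at position 3: consonant
  'm' at position 4: consonant
  'd' at position 5: consonant
  'f' at position 6: consonant
Total vowels: 1

1


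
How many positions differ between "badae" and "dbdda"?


Comparing "badae" and "dbdda" position by position:
  Position 0: 'b' vs 'd' => DIFFER
  Position 1: 'a' vs 'b' => DIFFER
  Position 2: 'd' vs 'd' => same
  Position 3: 'a' vs 'd' => DIFFER
  Position 4: 'e' vs 'a' => DIFFER
Positions that differ: 4

4


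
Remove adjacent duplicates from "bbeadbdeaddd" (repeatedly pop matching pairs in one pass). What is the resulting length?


Input: bbeadbdeaddd
Stack-based adjacent duplicate removal:
  Read 'b': push. Stack: b
  Read 'b': matches stack top 'b' => pop. Stack: (empty)
  Read 'e': push. Stack: e
  Read 'a': push. Stack: ea
  Read 'd': push. Stack: ead
  Read 'b': push. Stack: eadb
  Read 'd': push. Stack: eadbd
  Read 'e': push. Stack: eadbde
  Read 'a': push. Stack: eadbdea
  Read 'd': push. Stack: eadbdead
  Read 'd': matches stack top 'd' => pop. Stack: eadbdea
  Read 'd': push. Stack: eadbdead
Final stack: "eadbdead" (length 8)

8


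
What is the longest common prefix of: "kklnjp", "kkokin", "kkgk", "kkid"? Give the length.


Words: kklnjp, kkokin, kkgk, kkid
  Position 0: all 'k' => match
  Position 1: all 'k' => match
  Position 2: ('l', 'o', 'g', 'i') => mismatch, stop
LCP = "kk" (length 2)

2


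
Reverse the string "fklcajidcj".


Input: fklcajidcj
Reading characters right to left:
  Position 9: 'j'
  Position 8: 'c'
  Position 7: 'd'
  Position 6: 'i'
  Position 5: 'j'
  Position 4: 'a'
  Position 3: 'c'
  Position 2: 'l'
  Position 1: 'k'
  Position 0: 'f'
Reversed: jcdijaclkf

jcdijaclkf


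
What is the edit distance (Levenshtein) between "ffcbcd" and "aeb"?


Computing edit distance: "ffcbcd" -> "aeb"
DP table:
           a    e    b
      0    1    2    3
  f   1    1    2    3
  f   2    2    2    3
  c   3    3    3    3
  b   4    4    4    3
  c   5    5    5    4
  d   6    6    6    5
Edit distance = dp[6][3] = 5

5


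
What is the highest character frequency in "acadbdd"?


Input: acadbdd
Character counts:
  'a': 2
  'b': 1
  'c': 1
  'd': 3
Maximum frequency: 3

3


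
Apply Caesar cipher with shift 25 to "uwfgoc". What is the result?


Caesar cipher: shift "uwfgoc" by 25
  'u' (pos 20) + 25 = pos 19 = 't'
  'w' (pos 22) + 25 = pos 21 = 'v'
  'f' (pos 5) + 25 = pos 4 = 'e'
  'g' (pos 6) + 25 = pos 5 = 'f'
  'o' (pos 14) + 25 = pos 13 = 'n'
  'c' (pos 2) + 25 = pos 1 = 'b'
Result: tvefnb

tvefnb


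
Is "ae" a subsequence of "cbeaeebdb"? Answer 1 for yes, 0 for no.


Check if "ae" is a subsequence of "cbeaeebdb"
Greedy scan:
  Position 0 ('c'): no match needed
  Position 1 ('b'): no match needed
  Position 2 ('e'): no match needed
  Position 3 ('a'): matches sub[0] = 'a'
  Position 4 ('e'): matches sub[1] = 'e'
  Position 5 ('e'): no match needed
  Position 6 ('b'): no match needed
  Position 7 ('d'): no match needed
  Position 8 ('b'): no match needed
All 2 characters matched => is a subsequence

1


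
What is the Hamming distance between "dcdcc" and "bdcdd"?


Comparing "dcdcc" and "bdcdd" position by position:
  Position 0: 'd' vs 'b' => differ
  Position 1: 'c' vs 'd' => differ
  Position 2: 'd' vs 'c' => differ
  Position 3: 'c' vs 'd' => differ
  Position 4: 'c' vs 'd' => differ
Total differences (Hamming distance): 5

5


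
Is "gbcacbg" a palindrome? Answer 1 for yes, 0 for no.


Input: gbcacbg
Reversed: gbcacbg
  Compare pos 0 ('g') with pos 6 ('g'): match
  Compare pos 1 ('b') with pos 5 ('b'): match
  Compare pos 2 ('c') with pos 4 ('c'): match
Result: palindrome

1


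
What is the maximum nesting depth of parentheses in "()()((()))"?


Input: "()()((()))"
Tracking depth:
  Position 0 '(': depth becomes 1
  Position 1 ')': depth becomes 0
  Position 2 '(': depth becomes 1
  Position 3 ')': depth becomes 0
  Position 4 '(': depth becomes 1
  Position 5 '(': depth becomes 2
  Position 6 '(': depth becomes 3
  Position 7 ')': depth becomes 2
  Position 8 ')': depth becomes 1
  Position 9 ')': depth becomes 0
Maximum depth reached: 3

3


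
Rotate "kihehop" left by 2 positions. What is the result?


Input: "kihehop", rotate left by 2
First 2 characters: "ki"
Remaining characters: "hehop"
Concatenate remaining + first: "hehop" + "ki" = "hehopki"

hehopki


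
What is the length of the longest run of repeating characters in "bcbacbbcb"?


Input: "bcbacbbcb"
Scanning for longest run:
  Position 1 ('c'): new char, reset run to 1
  Position 2 ('b'): new char, reset run to 1
  Position 3 ('a'): new char, reset run to 1
  Position 4 ('c'): new char, reset run to 1
  Position 5 ('b'): new char, reset run to 1
  Position 6 ('b'): continues run of 'b', length=2
  Position 7 ('c'): new char, reset run to 1
  Position 8 ('b'): new char, reset run to 1
Longest run: 'b' with length 2

2


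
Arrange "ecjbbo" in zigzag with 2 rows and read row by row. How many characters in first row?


Zigzag "ecjbbo" into 2 rows:
Placing characters:
  'e' => row 0
  'c' => row 1
  'j' => row 0
  'b' => row 1
  'b' => row 0
  'o' => row 1
Rows:
  Row 0: "ejb"
  Row 1: "cbo"
First row length: 3

3


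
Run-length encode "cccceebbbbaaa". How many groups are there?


Input: cccceebbbbaaa
Scanning for consecutive runs:
  Group 1: 'c' x 4 (positions 0-3)
  Group 2: 'e' x 2 (positions 4-5)
  Group 3: 'b' x 4 (positions 6-9)
  Group 4: 'a' x 3 (positions 10-12)
Total groups: 4

4


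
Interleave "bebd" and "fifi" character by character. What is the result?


Interleaving "bebd" and "fifi":
  Position 0: 'b' from first, 'f' from second => "bf"
  Position 1: 'e' from first, 'i' from second => "ei"
  Position 2: 'b' from first, 'f' from second => "bf"
  Position 3: 'd' from first, 'i' from second => "di"
Result: bfeibfdi

bfeibfdi


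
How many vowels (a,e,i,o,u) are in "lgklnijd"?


Input: lgklnijd
Checking each character:
  'l' at position 0: consonant
  'g' at position 1: consonant
  'k' at position 2: consonant
  'l' at position 3: consonant
  'n' at position 4: consonant
  'i' at position 5: vowel (running total: 1)
  'j' at position 6: consonant
  'd' at position 7: consonant
Total vowels: 1

1


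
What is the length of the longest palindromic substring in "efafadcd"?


Input: "efafadcd"
Checking substrings for palindromes:
  [1:4] "faf" (len 3) => palindrome
  [2:5] "afa" (len 3) => palindrome
  [5:8] "dcd" (len 3) => palindrome
Longest palindromic substring: "faf" with length 3

3


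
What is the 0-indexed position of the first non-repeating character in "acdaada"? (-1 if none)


Input: acdaada
Character frequencies:
  'a': 4
  'c': 1
  'd': 2
Scanning left to right for freq == 1:
  Position 0 ('a'): freq=4, skip
  Position 1 ('c'): unique! => answer = 1

1


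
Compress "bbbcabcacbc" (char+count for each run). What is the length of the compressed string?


Input: bbbcabcacbc
Runs:
  'b' x 3 => "b3"
  'c' x 1 => "c1"
  'a' x 1 => "a1"
  'b' x 1 => "b1"
  'c' x 1 => "c1"
  'a' x 1 => "a1"
  'c' x 1 => "c1"
  'b' x 1 => "b1"
  'c' x 1 => "c1"
Compressed: "b3c1a1b1c1a1c1b1c1"
Compressed length: 18

18


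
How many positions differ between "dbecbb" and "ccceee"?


Comparing "dbecbb" and "ccceee" position by position:
  Position 0: 'd' vs 'c' => DIFFER
  Position 1: 'b' vs 'c' => DIFFER
  Position 2: 'e' vs 'c' => DIFFER
  Position 3: 'c' vs 'e' => DIFFER
  Position 4: 'b' vs 'e' => DIFFER
  Position 5: 'b' vs 'e' => DIFFER
Positions that differ: 6

6


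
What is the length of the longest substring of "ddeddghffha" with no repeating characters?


Input: "ddeddghffha"
Sliding window (track last position of each char):
  Position 0 ('d'): window [0,0] length 1 -- new best
  Position 1 ('d'): repeat (last at 0), move window start to 1
  Position 1 ('d'): window [1,1] length 1
  Position 2 ('e'): window [1,2] length 2 -- new best
  Position 3 ('d'): repeat (last at 1), move window start to 2
  Position 3 ('d'): window [2,3] length 2
  Position 4 ('d'): repeat (last at 3), move window start to 4
  Position 4 ('d'): window [4,4] length 1
  Position 5 ('g'): window [4,5] length 2
  Position 6 ('h'): window [4,6] length 3 -- new best
  Position 7 ('f'): window [4,7] length 4 -- new best
  Position 8 ('f'): repeat (last at 7), move window start to 8
  Position 8 ('f'): window [8,8] length 1
  Position 9 ('h'): window [8,9] length 2
  Position 10 ('a'): window [8,10] length 3
Longest substring with no repeats: "dghf" with length 4

4


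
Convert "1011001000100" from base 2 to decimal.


Input: "1011001000100" in base 2
Positional expansion:
  Digit '1' (value 1) x 2^12 = 4096
  Digit '0' (value 0) x 2^11 = 0
  Digit '1' (value 1) x 2^10 = 1024
  Digit '1' (value 1) x 2^9 = 512
  Digit '0' (value 0) x 2^8 = 0
  Digit '0' (value 0) x 2^7 = 0
  Digit '1' (value 1) x 2^6 = 64
  Digit '0' (value 0) x 2^5 = 0
  Digit '0' (value 0) x 2^4 = 0
  Digit '0' (value 0) x 2^3 = 0
  Digit '1' (value 1) x 2^2 = 4
  Digit '0' (value 0) x 2^1 = 0
  Digit '0' (value 0) x 2^0 = 0
Sum = 5700

5700


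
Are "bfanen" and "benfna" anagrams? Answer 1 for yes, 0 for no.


Strings: "bfanen", "benfna"
Sorted first:  abefnn
Sorted second: abefnn
Sorted forms match => anagrams

1


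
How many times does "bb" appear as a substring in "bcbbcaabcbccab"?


Searching for "bb" in "bcbbcaabcbccab"
Scanning each position:
  Position 0: "bc" => no
  Position 1: "cb" => no
  Position 2: "bb" => MATCH
  Position 3: "bc" => no
  Position 4: "ca" => no
  Position 5: "aa" => no
  Position 6: "ab" => no
  Position 7: "bc" => no
  Position 8: "cb" => no
  Position 9: "bc" => no
  Position 10: "cc" => no
  Position 11: "ca" => no
  Position 12: "ab" => no
Total occurrences: 1

1


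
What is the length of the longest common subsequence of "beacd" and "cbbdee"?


LCS of "beacd" and "cbbdee"
DP table:
           c    b    b    d    e    e
      0    0    0    0    0    0    0
  b   0    0    1    1    1    1    1
  e   0    0    1    1    1    2    2
  a   0    0    1    1    1    2    2
  c   0    1    1    1    1    2    2
  d   0    1    1    1    2    2    2
LCS length = dp[5][6] = 2

2


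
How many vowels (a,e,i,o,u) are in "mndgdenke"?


Input: mndgdenke
Checking each character:
  'm' at position 0: consonant
  'n' at position 1: consonant
  'd' at position 2: consonant
  'g' at position 3: consonant
  'd' at position 4: consonant
  'e' at position 5: vowel (running total: 1)
  'n' at position 6: consonant
  'k' at position 7: consonant
  'e' at position 8: vowel (running total: 2)
Total vowels: 2

2


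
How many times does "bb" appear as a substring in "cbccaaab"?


Searching for "bb" in "cbccaaab"
Scanning each position:
  Position 0: "cb" => no
  Position 1: "bc" => no
  Position 2: "cc" => no
  Position 3: "ca" => no
  Position 4: "aa" => no
  Position 5: "aa" => no
  Position 6: "ab" => no
Total occurrences: 0

0


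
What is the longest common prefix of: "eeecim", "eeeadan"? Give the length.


Words: eeecim, eeeadan
  Position 0: all 'e' => match
  Position 1: all 'e' => match
  Position 2: all 'e' => match
  Position 3: ('c', 'a') => mismatch, stop
LCP = "eee" (length 3)

3


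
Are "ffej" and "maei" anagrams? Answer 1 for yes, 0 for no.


Strings: "ffej", "maei"
Sorted first:  effj
Sorted second: aeim
Differ at position 0: 'e' vs 'a' => not anagrams

0


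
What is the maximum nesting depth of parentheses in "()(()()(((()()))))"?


Input: "()(()()(((()()))))"
Tracking depth:
  Position 0 '(': depth becomes 1
  Position 1 ')': depth becomes 0
  Position 2 '(': depth becomes 1
  Position 3 '(': depth becomes 2
  Position 4 ')': depth becomes 1
  Position 5 '(': depth becomes 2
  Position 6 ')': depth becomes 1
  Position 7 '(': depth becomes 2
  Position 8 '(': depth becomes 3
  Position 9 '(': depth becomes 4
  Position 10 '(': depth becomes 5
  Position 11 ')': depth becomes 4
  Position 12 '(': depth becomes 5
  Position 13 ')': depth becomes 4
  Position 14 ')': depth becomes 3
  Position 15 ')': depth becomes 2
  Position 16 ')': depth becomes 1
  Position 17 ')': depth becomes 0
Maximum depth reached: 5

5


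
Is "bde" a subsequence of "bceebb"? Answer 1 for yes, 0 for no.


Check if "bde" is a subsequence of "bceebb"
Greedy scan:
  Position 0 ('b'): matches sub[0] = 'b'
  Position 1 ('c'): no match needed
  Position 2 ('e'): no match needed
  Position 3 ('e'): no match needed
  Position 4 ('b'): no match needed
  Position 5 ('b'): no match needed
Only matched 1/3 characters => not a subsequence

0


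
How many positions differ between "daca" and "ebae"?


Comparing "daca" and "ebae" position by position:
  Position 0: 'd' vs 'e' => DIFFER
  Position 1: 'a' vs 'b' => DIFFER
  Position 2: 'c' vs 'a' => DIFFER
  Position 3: 'a' vs 'e' => DIFFER
Positions that differ: 4

4


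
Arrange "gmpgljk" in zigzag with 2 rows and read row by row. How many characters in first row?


Zigzag "gmpgljk" into 2 rows:
Placing characters:
  'g' => row 0
  'm' => row 1
  'p' => row 0
  'g' => row 1
  'l' => row 0
  'j' => row 1
  'k' => row 0
Rows:
  Row 0: "gplk"
  Row 1: "mgj"
First row length: 4

4


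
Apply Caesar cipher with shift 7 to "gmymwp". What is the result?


Caesar cipher: shift "gmymwp" by 7
  'g' (pos 6) + 7 = pos 13 = 'n'
  'm' (pos 12) + 7 = pos 19 = 't'
  'y' (pos 24) + 7 = pos 5 = 'f'
  'm' (pos 12) + 7 = pos 19 = 't'
  'w' (pos 22) + 7 = pos 3 = 'd'
  'p' (pos 15) + 7 = pos 22 = 'w'
Result: ntftdw

ntftdw


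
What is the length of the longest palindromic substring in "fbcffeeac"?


Input: "fbcffeeac"
Checking substrings for palindromes:
  [3:5] "ff" (len 2) => palindrome
  [5:7] "ee" (len 2) => palindrome
Longest palindromic substring: "ff" with length 2

2


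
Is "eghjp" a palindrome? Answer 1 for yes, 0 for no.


Input: eghjp
Reversed: pjhge
  Compare pos 0 ('e') with pos 4 ('p'): MISMATCH
  Compare pos 1 ('g') with pos 3 ('j'): MISMATCH
Result: not a palindrome

0


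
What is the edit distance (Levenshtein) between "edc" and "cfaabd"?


Computing edit distance: "edc" -> "cfaabd"
DP table:
           c    f    a    a    b    d
      0    1    2    3    4    5    6
  e   1    1    2    3    4    5    6
  d   2    2    2    3    4    5    5
  c   3    2    3    3    4    5    6
Edit distance = dp[3][6] = 6

6


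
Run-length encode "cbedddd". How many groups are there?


Input: cbedddd
Scanning for consecutive runs:
  Group 1: 'c' x 1 (positions 0-0)
  Group 2: 'b' x 1 (positions 1-1)
  Group 3: 'e' x 1 (positions 2-2)
  Group 4: 'd' x 4 (positions 3-6)
Total groups: 4

4


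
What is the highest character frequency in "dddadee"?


Input: dddadee
Character counts:
  'a': 1
  'd': 4
  'e': 2
Maximum frequency: 4

4


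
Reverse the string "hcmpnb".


Input: hcmpnb
Reading characters right to left:
  Position 5: 'b'
  Position 4: 'n'
  Position 3: 'p'
  Position 2: 'm'
  Position 1: 'c'
  Position 0: 'h'
Reversed: bnpmch

bnpmch


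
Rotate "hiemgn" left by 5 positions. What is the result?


Input: "hiemgn", rotate left by 5
First 5 characters: "hiemg"
Remaining characters: "n"
Concatenate remaining + first: "n" + "hiemg" = "nhiemg"

nhiemg


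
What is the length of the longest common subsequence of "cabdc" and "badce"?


LCS of "cabdc" and "badce"
DP table:
           b    a    d    c    e
      0    0    0    0    0    0
  c   0    0    0    0    1    1
  a   0    0    1    1    1    1
  b   0    1    1    1    1    1
  d   0    1    1    2    2    2
  c   0    1    1    2    3    3
LCS length = dp[5][5] = 3

3


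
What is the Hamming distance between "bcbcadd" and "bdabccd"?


Comparing "bcbcadd" and "bdabccd" position by position:
  Position 0: 'b' vs 'b' => same
  Position 1: 'c' vs 'd' => differ
  Position 2: 'b' vs 'a' => differ
  Position 3: 'c' vs 'b' => differ
  Position 4: 'a' vs 'c' => differ
  Position 5: 'd' vs 'c' => differ
  Position 6: 'd' vs 'd' => same
Total differences (Hamming distance): 5

5


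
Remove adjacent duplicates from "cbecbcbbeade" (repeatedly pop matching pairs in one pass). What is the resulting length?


Input: cbecbcbbeade
Stack-based adjacent duplicate removal:
  Read 'c': push. Stack: c
  Read 'b': push. Stack: cb
  Read 'e': push. Stack: cbe
  Read 'c': push. Stack: cbec
  Read 'b': push. Stack: cbecb
  Read 'c': push. Stack: cbecbc
  Read 'b': push. Stack: cbecbcb
  Read 'b': matches stack top 'b' => pop. Stack: cbecbc
  Read 'e': push. Stack: cbecbce
  Read 'a': push. Stack: cbecbcea
  Read 'd': push. Stack: cbecbcead
  Read 'e': push. Stack: cbecbceade
Final stack: "cbecbceade" (length 10)

10


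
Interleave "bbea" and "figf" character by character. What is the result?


Interleaving "bbea" and "figf":
  Position 0: 'b' from first, 'f' from second => "bf"
  Position 1: 'b' from first, 'i' from second => "bi"
  Position 2: 'e' from first, 'g' from second => "eg"
  Position 3: 'a' from first, 'f' from second => "af"
Result: bfbiegaf

bfbiegaf


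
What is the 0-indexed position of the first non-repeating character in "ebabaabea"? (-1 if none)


Input: ebabaabea
Character frequencies:
  'a': 4
  'b': 3
  'e': 2
Scanning left to right for freq == 1:
  Position 0 ('e'): freq=2, skip
  Position 1 ('b'): freq=3, skip
  Position 2 ('a'): freq=4, skip
  Position 3 ('b'): freq=3, skip
  Position 4 ('a'): freq=4, skip
  Position 5 ('a'): freq=4, skip
  Position 6 ('b'): freq=3, skip
  Position 7 ('e'): freq=2, skip
  Position 8 ('a'): freq=4, skip
  No unique character found => answer = -1

-1


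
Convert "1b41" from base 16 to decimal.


Input: "1b41" in base 16
Positional expansion:
  Digit '1' (value 1) x 16^3 = 4096
  Digit 'b' (value 11) x 16^2 = 2816
  Digit '4' (value 4) x 16^1 = 64
  Digit '1' (value 1) x 16^0 = 1
Sum = 6977

6977


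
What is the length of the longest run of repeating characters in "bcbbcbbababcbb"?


Input: "bcbbcbbababcbb"
Scanning for longest run:
  Position 1 ('c'): new char, reset run to 1
  Position 2 ('b'): new char, reset run to 1
  Position 3 ('b'): continues run of 'b', length=2
  Position 4 ('c'): new char, reset run to 1
  Position 5 ('b'): new char, reset run to 1
  Position 6 ('b'): continues run of 'b', length=2
  Position 7 ('a'): new char, reset run to 1
  Position 8 ('b'): new char, reset run to 1
  Position 9 ('a'): new char, reset run to 1
  Position 10 ('b'): new char, reset run to 1
  Position 11 ('c'): new char, reset run to 1
  Position 12 ('b'): new char, reset run to 1
  Position 13 ('b'): continues run of 'b', length=2
Longest run: 'b' with length 2

2


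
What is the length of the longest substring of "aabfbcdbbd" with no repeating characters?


Input: "aabfbcdbbd"
Sliding window (track last position of each char):
  Position 0 ('a'): window [0,0] length 1 -- new best
  Position 1 ('a'): repeat (last at 0), move window start to 1
  Position 1 ('a'): window [1,1] length 1
  Position 2 ('b'): window [1,2] length 2 -- new best
  Position 3 ('f'): window [1,3] length 3 -- new best
  Position 4 ('b'): repeat (last at 2), move window start to 3
  Position 4 ('b'): window [3,4] length 2
  Position 5 ('c'): window [3,5] length 3
  Position 6 ('d'): window [3,6] length 4 -- new best
  Position 7 ('b'): repeat (last at 4), move window start to 5
  Position 7 ('b'): window [5,7] length 3
  Position 8 ('b'): repeat (last at 7), move window start to 8
  Position 8 ('b'): window [8,8] length 1
  Position 9 ('d'): window [8,9] length 2
Longest substring with no repeats: "fbcd" with length 4

4


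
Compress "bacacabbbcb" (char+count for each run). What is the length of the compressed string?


Input: bacacabbbcb
Runs:
  'b' x 1 => "b1"
  'a' x 1 => "a1"
  'c' x 1 => "c1"
  'a' x 1 => "a1"
  'c' x 1 => "c1"
  'a' x 1 => "a1"
  'b' x 3 => "b3"
  'c' x 1 => "c1"
  'b' x 1 => "b1"
Compressed: "b1a1c1a1c1a1b3c1b1"
Compressed length: 18

18


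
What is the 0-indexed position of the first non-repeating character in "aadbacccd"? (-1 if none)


Input: aadbacccd
Character frequencies:
  'a': 3
  'b': 1
  'c': 3
  'd': 2
Scanning left to right for freq == 1:
  Position 0 ('a'): freq=3, skip
  Position 1 ('a'): freq=3, skip
  Position 2 ('d'): freq=2, skip
  Position 3 ('b'): unique! => answer = 3

3


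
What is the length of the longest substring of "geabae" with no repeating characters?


Input: "geabae"
Sliding window (track last position of each char):
  Position 0 ('g'): window [0,0] length 1 -- new best
  Position 1 ('e'): window [0,1] length 2 -- new best
  Position 2 ('a'): window [0,2] length 3 -- new best
  Position 3 ('b'): window [0,3] length 4 -- new best
  Position 4 ('a'): repeat (last at 2), move window start to 3
  Position 4 ('a'): window [3,4] length 2
  Position 5 ('e'): window [3,5] length 3
Longest substring with no repeats: "geab" with length 4

4


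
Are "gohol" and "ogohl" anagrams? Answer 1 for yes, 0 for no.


Strings: "gohol", "ogohl"
Sorted first:  ghloo
Sorted second: ghloo
Sorted forms match => anagrams

1


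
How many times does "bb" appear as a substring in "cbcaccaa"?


Searching for "bb" in "cbcaccaa"
Scanning each position:
  Position 0: "cb" => no
  Position 1: "bc" => no
  Position 2: "ca" => no
  Position 3: "ac" => no
  Position 4: "cc" => no
  Position 5: "ca" => no
  Position 6: "aa" => no
Total occurrences: 0

0


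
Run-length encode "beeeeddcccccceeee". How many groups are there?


Input: beeeeddcccccceeee
Scanning for consecutive runs:
  Group 1: 'b' x 1 (positions 0-0)
  Group 2: 'e' x 4 (positions 1-4)
  Group 3: 'd' x 2 (positions 5-6)
  Group 4: 'c' x 6 (positions 7-12)
  Group 5: 'e' x 4 (positions 13-16)
Total groups: 5

5


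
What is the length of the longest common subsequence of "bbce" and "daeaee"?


LCS of "bbce" and "daeaee"
DP table:
           d    a    e    a    e    e
      0    0    0    0    0    0    0
  b   0    0    0    0    0    0    0
  b   0    0    0    0    0    0    0
  c   0    0    0    0    0    0    0
  e   0    0    0    1    1    1    1
LCS length = dp[4][6] = 1

1


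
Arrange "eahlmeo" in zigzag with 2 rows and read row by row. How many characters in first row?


Zigzag "eahlmeo" into 2 rows:
Placing characters:
  'e' => row 0
  'a' => row 1
  'h' => row 0
  'l' => row 1
  'm' => row 0
  'e' => row 1
  'o' => row 0
Rows:
  Row 0: "ehmo"
  Row 1: "ale"
First row length: 4

4


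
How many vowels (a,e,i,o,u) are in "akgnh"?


Input: akgnh
Checking each character:
  'a' at position 0: vowel (running total: 1)
  'k' at position 1: consonant
  'g' at position 2: consonant
  'n' at position 3: consonant
  'h' at position 4: consonant
Total vowels: 1

1


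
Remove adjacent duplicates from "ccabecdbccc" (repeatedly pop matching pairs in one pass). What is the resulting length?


Input: ccabecdbccc
Stack-based adjacent duplicate removal:
  Read 'c': push. Stack: c
  Read 'c': matches stack top 'c' => pop. Stack: (empty)
  Read 'a': push. Stack: a
  Read 'b': push. Stack: ab
  Read 'e': push. Stack: abe
  Read 'c': push. Stack: abec
  Read 'd': push. Stack: abecd
  Read 'b': push. Stack: abecdb
  Read 'c': push. Stack: abecdbc
  Read 'c': matches stack top 'c' => pop. Stack: abecdb
  Read 'c': push. Stack: abecdbc
Final stack: "abecdbc" (length 7)

7


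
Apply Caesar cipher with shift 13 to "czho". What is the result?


Caesar cipher: shift "czho" by 13
  'c' (pos 2) + 13 = pos 15 = 'p'
  'z' (pos 25) + 13 = pos 12 = 'm'
  'h' (pos 7) + 13 = pos 20 = 'u'
  'o' (pos 14) + 13 = pos 1 = 'b'
Result: pmub

pmub


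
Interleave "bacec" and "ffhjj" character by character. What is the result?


Interleaving "bacec" and "ffhjj":
  Position 0: 'b' from first, 'f' from second => "bf"
  Position 1: 'a' from first, 'f' from second => "af"
  Position 2: 'c' from first, 'h' from second => "ch"
  Position 3: 'e' from first, 'j' from second => "ej"
  Position 4: 'c' from first, 'j' from second => "cj"
Result: bfafchejcj

bfafchejcj


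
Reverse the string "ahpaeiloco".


Input: ahpaeiloco
Reading characters right to left:
  Position 9: 'o'
  Position 8: 'c'
  Position 7: 'o'
  Position 6: 'l'
  Position 5: 'i'
  Position 4: 'e'
  Position 3: 'a'
  Position 2: 'p'
  Position 1: 'h'
  Position 0: 'a'
Reversed: ocolieapha

ocolieapha


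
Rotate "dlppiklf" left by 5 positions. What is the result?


Input: "dlppiklf", rotate left by 5
First 5 characters: "dlppi"
Remaining characters: "klf"
Concatenate remaining + first: "klf" + "dlppi" = "klfdlppi"

klfdlppi


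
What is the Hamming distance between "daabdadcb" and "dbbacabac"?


Comparing "daabdadcb" and "dbbacabac" position by position:
  Position 0: 'd' vs 'd' => same
  Position 1: 'a' vs 'b' => differ
  Position 2: 'a' vs 'b' => differ
  Position 3: 'b' vs 'a' => differ
  Position 4: 'd' vs 'c' => differ
  Position 5: 'a' vs 'a' => same
  Position 6: 'd' vs 'b' => differ
  Position 7: 'c' vs 'a' => differ
  Position 8: 'b' vs 'c' => differ
Total differences (Hamming distance): 7

7


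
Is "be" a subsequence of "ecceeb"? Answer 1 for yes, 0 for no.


Check if "be" is a subsequence of "ecceeb"
Greedy scan:
  Position 0 ('e'): no match needed
  Position 1 ('c'): no match needed
  Position 2 ('c'): no match needed
  Position 3 ('e'): no match needed
  Position 4 ('e'): no match needed
  Position 5 ('b'): matches sub[0] = 'b'
Only matched 1/2 characters => not a subsequence

0


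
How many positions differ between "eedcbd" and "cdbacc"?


Comparing "eedcbd" and "cdbacc" position by position:
  Position 0: 'e' vs 'c' => DIFFER
  Position 1: 'e' vs 'd' => DIFFER
  Position 2: 'd' vs 'b' => DIFFER
  Position 3: 'c' vs 'a' => DIFFER
  Position 4: 'b' vs 'c' => DIFFER
  Position 5: 'd' vs 'c' => DIFFER
Positions that differ: 6

6


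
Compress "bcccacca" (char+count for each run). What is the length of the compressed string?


Input: bcccacca
Runs:
  'b' x 1 => "b1"
  'c' x 3 => "c3"
  'a' x 1 => "a1"
  'c' x 2 => "c2"
  'a' x 1 => "a1"
Compressed: "b1c3a1c2a1"
Compressed length: 10

10


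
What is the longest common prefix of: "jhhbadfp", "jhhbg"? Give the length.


Words: jhhbadfp, jhhbg
  Position 0: all 'j' => match
  Position 1: all 'h' => match
  Position 2: all 'h' => match
  Position 3: all 'b' => match
  Position 4: ('a', 'g') => mismatch, stop
LCP = "jhhb" (length 4)

4


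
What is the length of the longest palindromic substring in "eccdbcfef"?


Input: "eccdbcfef"
Checking substrings for palindromes:
  [6:9] "fef" (len 3) => palindrome
  [1:3] "cc" (len 2) => palindrome
Longest palindromic substring: "fef" with length 3

3


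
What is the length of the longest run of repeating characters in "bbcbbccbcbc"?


Input: "bbcbbccbcbc"
Scanning for longest run:
  Position 1 ('b'): continues run of 'b', length=2
  Position 2 ('c'): new char, reset run to 1
  Position 3 ('b'): new char, reset run to 1
  Position 4 ('b'): continues run of 'b', length=2
  Position 5 ('c'): new char, reset run to 1
  Position 6 ('c'): continues run of 'c', length=2
  Position 7 ('b'): new char, reset run to 1
  Position 8 ('c'): new char, reset run to 1
  Position 9 ('b'): new char, reset run to 1
  Position 10 ('c'): new char, reset run to 1
Longest run: 'b' with length 2

2


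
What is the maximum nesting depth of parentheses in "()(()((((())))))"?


Input: "()(()((((())))))"
Tracking depth:
  Position 0 '(': depth becomes 1
  Position 1 ')': depth becomes 0
  Position 2 '(': depth becomes 1
  Position 3 '(': depth becomes 2
  Position 4 ')': depth becomes 1
  Position 5 '(': depth becomes 2
  Position 6 '(': depth becomes 3
  Position 7 '(': depth becomes 4
  Position 8 '(': depth becomes 5
  Position 9 '(': depth becomes 6
  Position 10 ')': depth becomes 5
  Position 11 ')': depth becomes 4
  Position 12 ')': depth becomes 3
  Position 13 ')': depth becomes 2
  Position 14 ')': depth becomes 1
  Position 15 ')': depth becomes 0
Maximum depth reached: 6

6


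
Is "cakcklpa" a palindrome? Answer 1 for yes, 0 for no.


Input: cakcklpa
Reversed: aplkckac
  Compare pos 0 ('c') with pos 7 ('a'): MISMATCH
  Compare pos 1 ('a') with pos 6 ('p'): MISMATCH
  Compare pos 2 ('k') with pos 5 ('l'): MISMATCH
  Compare pos 3 ('c') with pos 4 ('k'): MISMATCH
Result: not a palindrome

0


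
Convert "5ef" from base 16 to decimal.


Input: "5ef" in base 16
Positional expansion:
  Digit '5' (value 5) x 16^2 = 1280
  Digit 'e' (value 14) x 16^1 = 224
  Digit 'f' (value 15) x 16^0 = 15
Sum = 1519

1519


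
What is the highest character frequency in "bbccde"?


Input: bbccde
Character counts:
  'b': 2
  'c': 2
  'd': 1
  'e': 1
Maximum frequency: 2

2


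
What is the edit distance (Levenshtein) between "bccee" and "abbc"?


Computing edit distance: "bccee" -> "abbc"
DP table:
           a    b    b    c
      0    1    2    3    4
  b   1    1    1    2    3
  c   2    2    2    2    2
  c   3    3    3    3    2
  e   4    4    4    4    3
  e   5    5    5    5    4
Edit distance = dp[5][4] = 4

4


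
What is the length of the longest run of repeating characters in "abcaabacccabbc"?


Input: "abcaabacccabbc"
Scanning for longest run:
  Position 1 ('b'): new char, reset run to 1
  Position 2 ('c'): new char, reset run to 1
  Position 3 ('a'): new char, reset run to 1
  Position 4 ('a'): continues run of 'a', length=2
  Position 5 ('b'): new char, reset run to 1
  Position 6 ('a'): new char, reset run to 1
  Position 7 ('c'): new char, reset run to 1
  Position 8 ('c'): continues run of 'c', length=2
  Position 9 ('c'): continues run of 'c', length=3
  Position 10 ('a'): new char, reset run to 1
  Position 11 ('b'): new char, reset run to 1
  Position 12 ('b'): continues run of 'b', length=2
  Position 13 ('c'): new char, reset run to 1
Longest run: 'c' with length 3

3


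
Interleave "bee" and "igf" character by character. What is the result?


Interleaving "bee" and "igf":
  Position 0: 'b' from first, 'i' from second => "bi"
  Position 1: 'e' from first, 'g' from second => "eg"
  Position 2: 'e' from first, 'f' from second => "ef"
Result: biegef

biegef


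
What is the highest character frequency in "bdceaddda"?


Input: bdceaddda
Character counts:
  'a': 2
  'b': 1
  'c': 1
  'd': 4
  'e': 1
Maximum frequency: 4

4


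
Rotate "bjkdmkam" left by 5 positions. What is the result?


Input: "bjkdmkam", rotate left by 5
First 5 characters: "bjkdm"
Remaining characters: "kam"
Concatenate remaining + first: "kam" + "bjkdm" = "kambjkdm"

kambjkdm


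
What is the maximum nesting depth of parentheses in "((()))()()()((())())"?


Input: "((()))()()()((())())"
Tracking depth:
  Position 0 '(': depth becomes 1
  Position 1 '(': depth becomes 2
  Position 2 '(': depth becomes 3
  Position 3 ')': depth becomes 2
  Position 4 ')': depth becomes 1
  Position 5 ')': depth becomes 0
  Position 6 '(': depth becomes 1
  Position 7 ')': depth becomes 0
  Position 8 '(': depth becomes 1
  Position 9 ')': depth becomes 0
  Position 10 '(': depth becomes 1
  Position 11 ')': depth becomes 0
  Position 12 '(': depth becomes 1
  Position 13 '(': depth becomes 2
  Position 14 '(': depth becomes 3
  Position 15 ')': depth becomes 2
  Position 16 ')': depth becomes 1
  Position 17 '(': depth becomes 2
  Position 18 ')': depth becomes 1
  Position 19 ')': depth becomes 0
Maximum depth reached: 3

3


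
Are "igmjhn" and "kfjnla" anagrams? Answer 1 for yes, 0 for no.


Strings: "igmjhn", "kfjnla"
Sorted first:  ghijmn
Sorted second: afjkln
Differ at position 0: 'g' vs 'a' => not anagrams

0


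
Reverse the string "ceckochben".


Input: ceckochben
Reading characters right to left:
  Position 9: 'n'
  Position 8: 'e'
  Position 7: 'b'
  Position 6: 'h'
  Position 5: 'c'
  Position 4: 'o'
  Position 3: 'k'
  Position 2: 'c'
  Position 1: 'e'
  Position 0: 'c'
Reversed: nebhcokcec

nebhcokcec


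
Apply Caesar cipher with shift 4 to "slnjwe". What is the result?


Caesar cipher: shift "slnjwe" by 4
  's' (pos 18) + 4 = pos 22 = 'w'
  'l' (pos 11) + 4 = pos 15 = 'p'
  'n' (pos 13) + 4 = pos 17 = 'r'
  'j' (pos 9) + 4 = pos 13 = 'n'
  'w' (pos 22) + 4 = pos 0 = 'a'
  'e' (pos 4) + 4 = pos 8 = 'i'
Result: wprnai

wprnai


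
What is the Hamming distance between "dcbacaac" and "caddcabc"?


Comparing "dcbacaac" and "caddcabc" position by position:
  Position 0: 'd' vs 'c' => differ
  Position 1: 'c' vs 'a' => differ
  Position 2: 'b' vs 'd' => differ
  Position 3: 'a' vs 'd' => differ
  Position 4: 'c' vs 'c' => same
  Position 5: 'a' vs 'a' => same
  Position 6: 'a' vs 'b' => differ
  Position 7: 'c' vs 'c' => same
Total differences (Hamming distance): 5

5


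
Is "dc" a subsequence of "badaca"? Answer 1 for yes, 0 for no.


Check if "dc" is a subsequence of "badaca"
Greedy scan:
  Position 0 ('b'): no match needed
  Position 1 ('a'): no match needed
  Position 2 ('d'): matches sub[0] = 'd'
  Position 3 ('a'): no match needed
  Position 4 ('c'): matches sub[1] = 'c'
  Position 5 ('a'): no match needed
All 2 characters matched => is a subsequence

1


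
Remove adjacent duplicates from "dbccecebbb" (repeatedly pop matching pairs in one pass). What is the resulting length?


Input: dbccecebbb
Stack-based adjacent duplicate removal:
  Read 'd': push. Stack: d
  Read 'b': push. Stack: db
  Read 'c': push. Stack: dbc
  Read 'c': matches stack top 'c' => pop. Stack: db
  Read 'e': push. Stack: dbe
  Read 'c': push. Stack: dbec
  Read 'e': push. Stack: dbece
  Read 'b': push. Stack: dbeceb
  Read 'b': matches stack top 'b' => pop. Stack: dbece
  Read 'b': push. Stack: dbeceb
Final stack: "dbeceb" (length 6)

6


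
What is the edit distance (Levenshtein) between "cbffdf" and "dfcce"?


Computing edit distance: "cbffdf" -> "dfcce"
DP table:
           d    f    c    c    e
      0    1    2    3    4    5
  c   1    1    2    2    3    4
  b   2    2    2    3    3    4
  f   3    3    2    3    4    4
  f   4    4    3    3    4    5
  d   5    4    4    4    4    5
  f   6    5    4    5    5    5
Edit distance = dp[6][5] = 5

5


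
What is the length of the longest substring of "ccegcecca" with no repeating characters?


Input: "ccegcecca"
Sliding window (track last position of each char):
  Position 0 ('c'): window [0,0] length 1 -- new best
  Position 1 ('c'): repeat (last at 0), move window start to 1
  Position 1 ('c'): window [1,1] length 1
  Position 2 ('e'): window [1,2] length 2 -- new best
  Position 3 ('g'): window [1,3] length 3 -- new best
  Position 4 ('c'): repeat (last at 1), move window start to 2
  Position 4 ('c'): window [2,4] length 3
  Position 5 ('e'): repeat (last at 2), move window start to 3
  Position 5 ('e'): window [3,5] length 3
  Position 6 ('c'): repeat (last at 4), move window start to 5
  Position 6 ('c'): window [5,6] length 2
  Position 7 ('c'): repeat (last at 6), move window start to 7
  Position 7 ('c'): window [7,7] length 1
  Position 8 ('a'): window [7,8] length 2
Longest substring with no repeats: "ceg" with length 3

3


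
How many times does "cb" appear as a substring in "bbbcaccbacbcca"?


Searching for "cb" in "bbbcaccbacbcca"
Scanning each position:
  Position 0: "bb" => no
  Position 1: "bb" => no
  Position 2: "bc" => no
  Position 3: "ca" => no
  Position 4: "ac" => no
  Position 5: "cc" => no
  Position 6: "cb" => MATCH
  Position 7: "ba" => no
  Position 8: "ac" => no
  Position 9: "cb" => MATCH
  Position 10: "bc" => no
  Position 11: "cc" => no
  Position 12: "ca" => no
Total occurrences: 2

2


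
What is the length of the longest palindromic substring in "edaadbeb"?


Input: "edaadbeb"
Checking substrings for palindromes:
  [1:5] "daad" (len 4) => palindrome
  [5:8] "beb" (len 3) => palindrome
  [2:4] "aa" (len 2) => palindrome
Longest palindromic substring: "daad" with length 4

4


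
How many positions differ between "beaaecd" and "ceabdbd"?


Comparing "beaaecd" and "ceabdbd" position by position:
  Position 0: 'b' vs 'c' => DIFFER
  Position 1: 'e' vs 'e' => same
  Position 2: 'a' vs 'a' => same
  Position 3: 'a' vs 'b' => DIFFER
  Position 4: 'e' vs 'd' => DIFFER
  Position 5: 'c' vs 'b' => DIFFER
  Position 6: 'd' vs 'd' => same
Positions that differ: 4

4


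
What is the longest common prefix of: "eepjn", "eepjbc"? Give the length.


Words: eepjn, eepjbc
  Position 0: all 'e' => match
  Position 1: all 'e' => match
  Position 2: all 'p' => match
  Position 3: all 'j' => match
  Position 4: ('n', 'b') => mismatch, stop
LCP = "eepj" (length 4)

4


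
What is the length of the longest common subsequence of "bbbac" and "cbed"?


LCS of "bbbac" and "cbed"
DP table:
           c    b    e    d
      0    0    0    0    0
  b   0    0    1    1    1
  b   0    0    1    1    1
  b   0    0    1    1    1
  a   0    0    1    1    1
  c   0    1    1    1    1
LCS length = dp[5][4] = 1

1


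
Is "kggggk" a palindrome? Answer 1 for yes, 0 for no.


Input: kggggk
Reversed: kggggk
  Compare pos 0 ('k') with pos 5 ('k'): match
  Compare pos 1 ('g') with pos 4 ('g'): match
  Compare pos 2 ('g') with pos 3 ('g'): match
Result: palindrome

1


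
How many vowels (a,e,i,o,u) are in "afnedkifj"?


Input: afnedkifj
Checking each character:
  'a' at position 0: vowel (running total: 1)
  'f' at position 1: consonant
  'n' at position 2: consonant
  'e' at position 3: vowel (running total: 2)
  'd' at position 4: consonant
  'k' at position 5: consonant
  'i' at position 6: vowel (running total: 3)
  'f' at position 7: consonant
  'j' at position 8: consonant
Total vowels: 3

3


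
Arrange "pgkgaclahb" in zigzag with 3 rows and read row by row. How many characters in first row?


Zigzag "pgkgaclahb" into 3 rows:
Placing characters:
  'p' => row 0
  'g' => row 1
  'k' => row 2
  'g' => row 1
  'a' => row 0
  'c' => row 1
  'l' => row 2
  'a' => row 1
  'h' => row 0
  'b' => row 1
Rows:
  Row 0: "pah"
  Row 1: "ggcab"
  Row 2: "kl"
First row length: 3

3


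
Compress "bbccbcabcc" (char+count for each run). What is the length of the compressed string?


Input: bbccbcabcc
Runs:
  'b' x 2 => "b2"
  'c' x 2 => "c2"
  'b' x 1 => "b1"
  'c' x 1 => "c1"
  'a' x 1 => "a1"
  'b' x 1 => "b1"
  'c' x 2 => "c2"
Compressed: "b2c2b1c1a1b1c2"
Compressed length: 14

14
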